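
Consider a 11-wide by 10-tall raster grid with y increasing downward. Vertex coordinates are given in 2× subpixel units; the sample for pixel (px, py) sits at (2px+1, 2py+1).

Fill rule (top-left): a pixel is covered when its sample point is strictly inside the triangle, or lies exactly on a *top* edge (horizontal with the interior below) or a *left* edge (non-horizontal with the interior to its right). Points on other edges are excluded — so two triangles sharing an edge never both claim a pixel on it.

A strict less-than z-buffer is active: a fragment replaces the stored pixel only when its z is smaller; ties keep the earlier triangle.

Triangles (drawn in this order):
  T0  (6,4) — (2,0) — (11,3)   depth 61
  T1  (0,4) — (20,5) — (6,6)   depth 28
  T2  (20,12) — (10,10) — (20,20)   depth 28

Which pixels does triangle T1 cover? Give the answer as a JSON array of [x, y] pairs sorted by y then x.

T0:
  2·area = 24
  edge (6, 4)→(2, 0): d=(-4,-4) top-left  bias=+0
  edge (2, 0)→(11, 3): d=(9,3) right/bottom  bias=-1
  edge (11, 3)→(6, 4): d=(-5,1) right/bottom  bias=-1
    (1,0)@(3, 1): e=[0,6,18] → X  [on edge]
    (2,0)@(5, 1): e=[8,0,16] → .  [on edge]
    (10,0)@(21, 1): e=[72,-48,0] → .  [on edge]
    (1,1)@(3, 3): e=[-8,24,8] → .
    (2,1)@(5, 3): e=[0,18,6] → X  [on edge]
    (3,1)@(7, 3): e=[8,12,4] → X
    (4,1)@(9, 3): e=[16,6,2] → X
    (5,1)@(11, 3): e=[24,0,0] → .  [on edge]
    (0,2)@(1, 5): e=[-24,48,0] → .  [on edge]
    (2,2)@(5, 5): e=[-8,36,-4] → .
    (3,2)@(7, 5): e=[0,30,-6] → .  [on edge]
    (4,2)@(9, 5): e=[8,24,-8] → .
    (8,2)@(17, 5): e=[40,0,-16] → .  [on edge]
    (4,3)@(9, 7): e=[0,42,-18] → .  [on edge]
    (5,4)@(11, 9): e=[0,54,-30] → .  [on edge]
    (6,5)@(13, 11): e=[0,66,-42] → .  [on edge]
    (7,6)@(15, 13): e=[0,78,-54] → .  [on edge]
    (8,7)@(17, 15): e=[0,90,-66] → .  [on edge]
    (9,8)@(19, 17): e=[0,102,-78] → .  [on edge]
    (10,9)@(21, 19): e=[0,114,-90] → .  [on edge]
  covered (4 px):
    . X . . . . . . . . .
    . . X X X . . . . . .
    . . . . . . . . . . .
    . . . . . . . . . . .
    . . . . . . . . . . .
    . . . . . . . . . . .
    . . . . . . . . . . .
    . . . . . . . . . . .
    . . . . . . . . . . .
    . . . . . . . . . . .
T1:
  2·area = 34
  edge (0, 4)→(20, 5): d=(20,1) right/bottom  bias=-1
  edge (20, 5)→(6, 6): d=(-14,1) right/bottom  bias=-1
  edge (6, 6)→(0, 4): d=(-6,-2) top-left  bias=+0
    (1,2)@(3, 5): e=[17,17,0] → X  [on edge]
    (2,2)@(5, 5): e=[15,15,4] → X
    (3,2)@(7, 5): e=[13,13,8] → X
    (4,2)@(9, 5): e=[11,11,12] → X
    (5,2)@(11, 5): e=[9,9,16] → X
    (6,2)@(13, 5): e=[7,7,20] → X
    (7,2)@(15, 5): e=[5,5,24] → X
    (8,2)@(17, 5): e=[3,3,28] → X
    (9,2)@(19, 5): e=[1,1,32] → X
    (10,2)@(21, 5): e=[-1,-1,36] → .
    (1,3)@(3, 7): e=[57,-11,-12] → .
    (2,3)@(5, 7): e=[55,-13,-8] → .
    (4,3)@(9, 7): e=[51,-17,0] → .  [on edge]
    (7,4)@(15, 9): e=[85,-51,0] → .  [on edge]
    (10,5)@(21, 11): e=[119,-85,0] → .  [on edge]
  covered (9 px):
    . . . . . . . . . . .
    . . . . . . . . . . .
    . X X X X X X X X X .
    . . . . . . . . . . .
    . . . . . . . . . . .
    . . . . . . . . . . .
    . . . . . . . . . . .
    . . . . . . . . . . .
    . . . . . . . . . . .
    . . . . . . . . . . .
T2:
  2·area = 80  (B↔C swapped to make it positive)
  edge (20, 12)→(20, 20): d=(0,8) right/bottom  bias=-1
  edge (20, 20)→(10, 10): d=(-10,-10) top-left  bias=+0
  edge (10, 10)→(20, 12): d=(10,2) right/bottom  bias=-1
    (0,0)@(1, 1): e=[152,0,-72] → .  [on edge]
    (1,1)@(3, 3): e=[136,0,-56] → .  [on edge]
    (2,2)@(5, 5): e=[120,0,-40] → .  [on edge]
    (3,3)@(7, 7): e=[104,0,-24] → .  [on edge]
    (2,4)@(5, 9): e=[120,-40,0] → .  [on edge]
    (4,4)@(9, 9): e=[88,0,-8] → .  [on edge]
    (5,5)@(11, 11): e=[72,0,8] → X  [on edge]
    (6,5)@(13, 11): e=[56,20,4] → X
    (7,5)@(15, 11): e=[40,40,0] → .  [on edge]
    (5,6)@(11, 13): e=[72,-20,28] → .
    (6,6)@(13, 13): e=[56,0,24] → X  [on edge]
    (7,6)@(15, 13): e=[40,20,20] → X
    (7,7)@(15, 15): e=[40,0,40] → X  [on edge]
    (8,8)@(17, 17): e=[24,0,56] → X  [on edge]
    (9,9)@(19, 19): e=[8,0,72] → X  [on edge]
  covered (12 px):
    . . . . . . . . . . .
    . . . . . . . . . . .
    . . . . . . . . . . .
    . . . . . . . . . . .
    . . . . . . . . . . .
    . . . . . X X . . . .
    . . . . . . X X X X .
    . . . . . . . X X X .
    . . . . . . . . X X .
    . . . . . . . . . X .

Result: [[1,2],[2,2],[3,2],[4,2],[5,2],[6,2],[7,2],[8,2],[9,2]]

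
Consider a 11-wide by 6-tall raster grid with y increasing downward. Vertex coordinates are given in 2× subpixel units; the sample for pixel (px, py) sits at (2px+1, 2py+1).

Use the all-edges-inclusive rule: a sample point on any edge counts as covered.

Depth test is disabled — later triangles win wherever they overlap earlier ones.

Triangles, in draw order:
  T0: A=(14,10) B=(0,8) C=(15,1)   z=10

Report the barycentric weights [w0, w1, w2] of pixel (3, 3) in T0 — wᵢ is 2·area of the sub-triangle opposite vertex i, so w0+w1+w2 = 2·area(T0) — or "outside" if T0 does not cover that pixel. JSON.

T0:
  2·area = 128
  edge (14, 10)→(0, 8): d=(-14,-2) inclusive
  edge (0, 8)→(15, 1): d=(15,-7) inclusive
  edge (15, 1)→(14, 10): d=(-1,9) inclusive
    (7,0)@(15, 1): e=[128,0,0] → #  [on edge]
    (8,0)@(17, 1): e=[132,14,-18] → ·
    (5,1)@(11, 3): e=[92,2,34] → #
    (6,1)@(13, 3): e=[96,16,16] → #
    (7,1)@(15, 3): e=[100,30,-2] → ·
    (3,2)@(7, 5): e=[56,4,68] → #
    (4,2)@(9, 5): e=[60,18,50] → #
    (7,2)@(15, 5): e=[72,60,-4] → ·
    (1,3)@(3, 7): e=[20,6,102] → #
    (2,3)@(5, 7): e=[24,20,84] → #
    (7,3)@(15, 7): e=[44,90,-6] → ·
    (1,4)@(3, 9): e=[-8,36,100] → ·
    (3,4)@(7, 9): e=[0,64,64] → #  [on edge]
    (10,5)@(21, 11): e=[0,192,-64] → ·  [on edge]
  covered (17 px):
    · · · · · · · # · · ·
    · · · · · # # · · · ·
    · · · # # # # · · · ·
    · # # # # # # · · · ·
    · · · # # # # · · · ·
    · · · · · · · · · · ·

Final: [34,66,28]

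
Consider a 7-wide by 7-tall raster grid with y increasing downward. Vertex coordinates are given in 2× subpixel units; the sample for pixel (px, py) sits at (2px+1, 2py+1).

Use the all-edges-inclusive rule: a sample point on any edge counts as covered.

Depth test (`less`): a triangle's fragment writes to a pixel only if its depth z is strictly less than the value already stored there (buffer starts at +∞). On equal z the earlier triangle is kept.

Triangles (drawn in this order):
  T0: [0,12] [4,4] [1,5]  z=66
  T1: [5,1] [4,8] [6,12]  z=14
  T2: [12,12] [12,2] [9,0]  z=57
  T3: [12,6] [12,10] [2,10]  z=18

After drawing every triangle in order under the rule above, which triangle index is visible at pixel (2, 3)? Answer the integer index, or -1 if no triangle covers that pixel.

T0:
  2·area = 20  (B↔C swapped to make it positive)
  edge (0, 12)→(1, 5): d=(1,-7) inclusive
  edge (1, 5)→(4, 4): d=(3,-1) inclusive
  edge (4, 4)→(0, 12): d=(-4,8) inclusive
    (6,0)@(13, 1): e=[80,0,-60] → ·  [on edge]
    (3,1)@(7, 3): e=[40,0,-20] → ·  [on edge]
    (0,2)@(1, 5): e=[0,0,20] → █  [on edge]
    (1,2)@(3, 5): e=[14,2,4] → █
    (2,2)@(5, 5): e=[28,4,-12] → ·
    (0,3)@(1, 7): e=[2,6,12] → █
    (1,3)@(3, 7): e=[16,8,-4] → ·
    (0,4)@(1, 9): e=[4,12,4] → █
    (1,4)@(3, 9): e=[18,14,-12] → ·
    (0,5)@(1, 11): e=[6,18,-4] → ·
  covered (4 px):
    · · · · · · ·
    · · · · · · ·
    █ █ · · · · ·
    █ · · · · · ·
    █ · · · · · ·
    · · · · · · ·
    · · · · · · ·
T1:
  2·area = 18  (B↔C swapped to make it positive)
  edge (5, 1)→(6, 12): d=(1,11) inclusive
  edge (6, 12)→(4, 8): d=(-2,-4) inclusive
  edge (4, 8)→(5, 1): d=(1,-7) inclusive
    (2,0)@(5, 1): e=[0,18,0] → █  [on edge]
    (3,0)@(7, 1): e=[-22,26,14] → ·
    (2,1)@(5, 3): e=[2,14,2] → █
    (3,1)@(7, 3): e=[-20,22,16] → ·
    (2,2)@(5, 5): e=[4,10,4] → █
    (3,2)@(7, 5): e=[-18,18,18] → ·
    (2,3)@(5, 7): e=[6,6,6] → █
    (3,3)@(7, 7): e=[-16,14,20] → ·
    (2,4)@(5, 9): e=[8,2,8] → █
    (3,4)@(7, 9): e=[-14,10,22] → ·
    (2,5)@(5, 11): e=[10,-2,10] → ·
  covered (5 px):
    · · █ · · · ·
    · · █ · · · ·
    · · █ · · · ·
    · · █ · · · ·
    · · █ · · · ·
    · · · · · · ·
    · · · · · · ·
T2:
  2·area = 30  (B↔C swapped to make it positive)
  edge (12, 12)→(9, 0): d=(-3,-12) inclusive
  edge (9, 0)→(12, 2): d=(3,2) inclusive
  edge (12, 2)→(12, 12): d=(0,10) inclusive
    (5,1)@(11, 3): e=[15,5,10] → █
    (6,1)@(13, 3): e=[39,1,-10] → ·
    (5,2)@(11, 5): e=[9,11,10] → █
    (6,2)@(13, 5): e=[33,7,-10] → ·
    (5,3)@(11, 7): e=[3,17,10] → █
    (6,3)@(13, 7): e=[27,13,-10] → ·
    (5,4)@(11, 9): e=[-3,23,10] → ·
  covered (3 px):
    · · · · · · ·
    · · · · · █ ·
    · · · · · █ ·
    · · · · · █ ·
    · · · · · · ·
    · · · · · · ·
    · · · · · · ·
T3:
  2·area = 40
  edge (12, 6)→(12, 10): d=(0,4) inclusive
  edge (12, 10)→(2, 10): d=(-10,0) inclusive
  edge (2, 10)→(12, 6): d=(10,-4) inclusive
    (5,3)@(11, 7): e=[4,30,6] → █
    (6,3)@(13, 7): e=[-4,30,14] → ·
    (2,4)@(5, 9): e=[28,10,2] → █
    (3,4)@(7, 9): e=[20,10,10] → █
    (4,4)@(9, 9): e=[12,10,18] → █
    (6,4)@(13, 9): e=[-4,10,34] → ·
    (2,5)@(5, 11): e=[28,-10,22] → ·
    (3,5)@(7, 11): e=[20,-10,30] → ·
    (4,5)@(9, 11): e=[12,-10,38] → ·
    (5,5)@(11, 11): e=[4,-10,46] → ·
  covered (5 px):
    · · · · · · ·
    · · · · · · ·
    · · · · · · ·
    · · · · · █ ·
    · · █ █ █ █ ·
    · · · · · · ·
    · · · · · · ·

Z-buffer (winner per pixel, '.' = empty):
  . . 1 . . . .
  . . 1 . . 2 .
  0 0 1 . . 2 .
  0 . 1 . . 3 .
  0 . 1 3 3 3 .
  . . . . . . .
  . . . . . . .

Final: 1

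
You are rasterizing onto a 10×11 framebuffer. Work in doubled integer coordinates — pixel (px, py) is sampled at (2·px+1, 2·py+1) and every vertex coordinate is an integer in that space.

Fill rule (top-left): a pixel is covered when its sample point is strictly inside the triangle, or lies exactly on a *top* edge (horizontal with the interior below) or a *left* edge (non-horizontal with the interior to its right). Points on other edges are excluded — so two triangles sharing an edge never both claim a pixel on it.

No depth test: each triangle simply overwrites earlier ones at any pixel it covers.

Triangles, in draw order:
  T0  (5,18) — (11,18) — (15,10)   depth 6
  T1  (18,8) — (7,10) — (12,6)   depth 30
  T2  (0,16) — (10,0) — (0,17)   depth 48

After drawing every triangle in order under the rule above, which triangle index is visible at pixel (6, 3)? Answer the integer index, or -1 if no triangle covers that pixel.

T0:
  2·area = 48  (B↔C swapped to make it positive)
  edge (5, 18)→(15, 10): d=(10,-8) top-left  bias=+0
  edge (15, 10)→(11, 18): d=(-4,8) right/bottom  bias=-1
  edge (11, 18)→(5, 18): d=(-6,0) right/bottom  bias=-1
    (6,6)@(13, 13): e=[14,4,30] → █
    (7,6)@(15, 13): e=[30,-12,30] → ·
    (4,7)@(9, 15): e=[2,28,18] → █
    (5,7)@(11, 15): e=[18,12,18] → █
    (6,7)@(13, 15): e=[34,-4,18] → ·
    (3,8)@(7, 17): e=[6,36,6] → █
    (6,8)@(13, 17): e=[54,-12,6] → ·
    (3,9)@(7, 19): e=[26,28,-6] → ·
    (4,9)@(9, 19): e=[42,12,-6] → ·
    (5,9)@(11, 19): e=[58,-4,-6] → ·
  covered (6 px):
    · · · · · · · · · ·
    · · · · · · · · · ·
    · · · · · · · · · ·
    · · · · · · · · · ·
    · · · · · · · · · ·
    · · · · · · · · · ·
    · · · · · · █ · · ·
    · · · · █ █ · · · ·
    · · · █ █ █ · · · ·
    · · · · · · · · · ·
    · · · · · · · · · ·
T1:
  2·area = 34
  edge (18, 8)→(7, 10): d=(-11,2) right/bottom  bias=-1
  edge (7, 10)→(12, 6): d=(5,-4) top-left  bias=+0
  edge (12, 6)→(18, 8): d=(6,2) right/bottom  bias=-1
    (1,1)@(3, 3): e=[85,-51,0] → ·  [on edge]
    (4,2)@(9, 5): e=[51,-17,0] → ·  [on edge]
    (5,3)@(11, 7): e=[25,1,8] → █
    (6,3)@(13, 7): e=[21,9,4] → █
    (7,3)@(15, 7): e=[17,17,0] → ·  [on edge]
    (4,4)@(9, 9): e=[7,3,24] → █
    (6,4)@(13, 9): e=[-1,19,16] → ·
    (4,5)@(9, 11): e=[-15,13,36] → ·
    (5,5)@(11, 11): e=[-19,21,32] → ·
  covered (4 px):
    · · · · · · · · · ·
    · · · · · · · · · ·
    · · · · · · · · · ·
    · · · · · █ █ · · ·
    · · · · █ █ · · · ·
    · · · · · · · · · ·
    · · · · · · · · · ·
    · · · · · · · · · ·
    · · · · · · · · · ·
    · · · · · · · · · ·
    · · · · · · · · · ·
T2:
  2·area = 10
  edge (0, 16)→(10, 0): d=(10,-16) top-left  bias=+0
  edge (10, 0)→(0, 17): d=(-10,17) right/bottom  bias=-1
  edge (0, 17)→(0, 16): d=(0,-1) top-left  bias=+0
    (3,2)@(7, 5): e=[2,1,7] → █
    (4,2)@(9, 5): e=[34,-33,9] → ·
    (3,3)@(7, 7): e=[22,-19,7] → ·
    (0,7)@(1, 15): e=[6,3,1] → █
    (1,7)@(3, 15): e=[38,-31,3] → ·
    (0,8)@(1, 17): e=[26,-17,1] → ·
  covered (2 px):
    · · · · · · · · · ·
    · · · · · · · · · ·
    · · · █ · · · · · ·
    · · · · · · · · · ·
    · · · · · · · · · ·
    · · · · · · · · · ·
    · · · · · · · · · ·
    █ · · · · · · · · ·
    · · · · · · · · · ·
    · · · · · · · · · ·
    · · · · · · · · · ·

Z-buffer (winner per pixel, '.' = empty):
  . . . . . . . . . .
  . . . . . . . . . .
  . . . 2 . . . . . .
  . . . . . 1 1 . . .
  . . . . 1 1 . . . .
  . . . . . . . . . .
  . . . . . . 0 . . .
  2 . . . 0 0 . . . .
  . . . 0 0 0 . . . .
  . . . . . . . . . .
  . . . . . . . . . .

Answer: 1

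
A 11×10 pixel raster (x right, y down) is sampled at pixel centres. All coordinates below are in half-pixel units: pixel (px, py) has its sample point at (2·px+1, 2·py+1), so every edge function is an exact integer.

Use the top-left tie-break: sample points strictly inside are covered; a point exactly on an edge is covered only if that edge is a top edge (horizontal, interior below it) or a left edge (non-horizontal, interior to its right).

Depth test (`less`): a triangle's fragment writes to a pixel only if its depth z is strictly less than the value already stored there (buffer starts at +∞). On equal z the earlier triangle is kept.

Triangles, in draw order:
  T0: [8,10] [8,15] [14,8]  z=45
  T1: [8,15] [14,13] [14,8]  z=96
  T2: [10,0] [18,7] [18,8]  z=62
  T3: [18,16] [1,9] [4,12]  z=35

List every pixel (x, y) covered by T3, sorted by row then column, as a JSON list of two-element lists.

T0:
  2·area = 30  (B↔C swapped to make it positive)
  edge (8, 10)→(14, 8): d=(6,-2) top-left  bias=+0
  edge (14, 8)→(8, 15): d=(-6,7) right/bottom  bias=-1
  edge (8, 15)→(8, 10): d=(0,-5) top-left  bias=+0
    (8,3)@(17, 7): e=[0,-15,45] → ·  [on edge]
    (5,4)@(11, 9): e=[0,15,15] → #  [on edge]
    (6,4)@(13, 9): e=[4,1,25] → #
    (7,4)@(15, 9): e=[8,-13,35] → ·
    (2,5)@(5, 11): e=[0,45,-15] → ·  [on edge]
    (4,5)@(9, 11): e=[8,17,5] → #
    (6,5)@(13, 11): e=[16,-11,25] → ·
    (4,6)@(9, 13): e=[20,5,5] → #
    (5,6)@(11, 13): e=[24,-9,15] → ·
    (4,7)@(9, 15): e=[32,-7,5] → ·
  covered (5 px):
    · · · · · · · · · · ·
    · · · · · · · · · · ·
    · · · · · · · · · · ·
    · · · · · · · · · · ·
    · · · · · # # · · · ·
    · · · · # # · · · · ·
    · · · · # · · · · · ·
    · · · · · · · · · · ·
    · · · · · · · · · · ·
    · · · · · · · · · · ·
T1:
  2·area = 30  (B↔C swapped to make it positive)
  edge (8, 15)→(14, 8): d=(6,-7) top-left  bias=+0
  edge (14, 8)→(14, 13): d=(0,5) right/bottom  bias=-1
  edge (14, 13)→(8, 15): d=(-6,2) right/bottom  bias=-1
    (6,5)@(13, 11): e=[11,5,14] → #
    (7,5)@(15, 11): e=[25,-5,10] → ·
    (5,6)@(11, 13): e=[9,15,6] → #
    (7,6)@(15, 13): e=[37,-5,-2] → ·
    (5,7)@(11, 15): e=[21,15,-6] → ·
    (6,7)@(13, 15): e=[35,5,-10] → ·
  covered (3 px):
    · · · · · · · · · · ·
    · · · · · · · · · · ·
    · · · · · · · · · · ·
    · · · · · · · · · · ·
    · · · · · · · · · · ·
    · · · · · · # · · · ·
    · · · · · # # · · · ·
    · · · · · · · · · · ·
    · · · · · · · · · · ·
    · · · · · · · · · · ·
T2:
  2·area = 8
  edge (10, 0)→(18, 7): d=(8,7) right/bottom  bias=-1
  edge (18, 7)→(18, 8): d=(0,1) right/bottom  bias=-1
  edge (18, 8)→(10, 0): d=(-8,-8) top-left  bias=+0
    (5,0)@(11, 1): e=[1,7,0] → #  [on edge]
    (6,0)@(13, 1): e=[-13,5,16] → ·
    (5,1)@(11, 3): e=[17,7,-16] → ·
    (6,1)@(13, 3): e=[3,5,0] → #  [on edge]
    (7,1)@(15, 3): e=[-11,3,16] → ·
    (6,2)@(13, 5): e=[19,5,-16] → ·
    (7,2)@(15, 5): e=[5,3,0] → #  [on edge]
    (8,2)@(17, 5): e=[-9,1,16] → ·
    (7,3)@(15, 7): e=[21,3,-16] → ·
    (8,3)@(17, 7): e=[7,1,0] → #  [on edge]
    (9,3)@(19, 7): e=[-7,-1,16] → ·
    (8,4)@(17, 9): e=[23,1,-16] → ·
    (9,4)@(19, 9): e=[9,-1,0] → ·  [on edge]
    (10,5)@(21, 11): e=[11,-3,0] → ·  [on edge]
  covered (4 px):
    · · · · · # · · · · ·
    · · · · · · # · · · ·
    · · · · · · · # · · ·
    · · · · · · · · # · ·
    · · · · · · · · · · ·
    · · · · · · · · · · ·
    · · · · · · · · · · ·
    · · · · · · · · · · ·
    · · · · · · · · · · ·
    · · · · · · · · · · ·
T3:
  2·area = 30  (B↔C swapped to make it positive)
  edge (18, 16)→(4, 12): d=(-14,-4) top-left  bias=+0
  edge (4, 12)→(1, 9): d=(-3,-3) top-left  bias=+0
  edge (1, 9)→(18, 16): d=(17,7) right/bottom  bias=-1
    (0,4)@(1, 9): e=[30,0,0] → ·  [on edge]
    (1,5)@(3, 11): e=[10,0,20] → #  [on edge]
    (2,5)@(5, 11): e=[18,6,6] → #
    (3,5)@(7, 11): e=[26,12,-8] → ·
    (1,6)@(3, 13): e=[-18,-6,54] → ·
    (2,6)@(5, 13): e=[-10,0,40] → ·  [on edge]
    (4,6)@(9, 13): e=[6,12,12] → #
    (5,6)@(11, 13): e=[14,18,-2] → ·
    (3,7)@(7, 15): e=[-30,0,60] → ·  [on edge]
    (4,7)@(9, 15): e=[-22,6,46] → ·
    (7,7)@(15, 15): e=[2,24,4] → #
    (8,7)@(17, 15): e=[10,30,-10] → ·
    (4,8)@(9, 17): e=[-50,0,80] → ·  [on edge]
    (5,9)@(11, 19): e=[-70,0,100] → ·  [on edge]
  covered (4 px):
    · · · · · · · · · · ·
    · · · · · · · · · · ·
    · · · · · · · · · · ·
    · · · · · · · · · · ·
    · · · · · · · · · · ·
    · # # · · · · · · · ·
    · · · · # · · · · · ·
    · · · · · · · # · · ·
    · · · · · · · · · · ·
    · · · · · · · · · · ·

Answer: [[1,5],[2,5],[4,6],[7,7]]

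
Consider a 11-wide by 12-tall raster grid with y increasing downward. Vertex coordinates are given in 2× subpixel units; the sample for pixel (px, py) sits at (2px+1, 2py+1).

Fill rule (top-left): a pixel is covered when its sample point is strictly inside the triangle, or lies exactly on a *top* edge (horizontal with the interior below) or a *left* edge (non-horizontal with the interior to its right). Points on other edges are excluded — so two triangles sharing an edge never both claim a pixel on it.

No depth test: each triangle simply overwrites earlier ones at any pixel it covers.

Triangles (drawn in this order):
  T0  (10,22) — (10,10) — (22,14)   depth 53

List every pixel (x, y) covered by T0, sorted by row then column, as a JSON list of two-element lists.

T0:
  2·area = 144
  edge (10, 22)→(10, 10): d=(0,-12) top-left  bias=+0
  edge (10, 10)→(22, 14): d=(12,4) right/bottom  bias=-1
  edge (22, 14)→(10, 22): d=(-12,8) right/bottom  bias=-1
    (0,3)@(1, 7): e=[-108,0,252] → ·  [on edge]
    (3,4)@(7, 9): e=[-36,0,180] → ·  [on edge]
    (5,5)@(11, 11): e=[12,8,124] → █
    (6,5)@(13, 11): e=[36,0,108] → ·  [on edge]
    (5,6)@(11, 13): e=[12,32,100] → █
    (6,6)@(13, 13): e=[36,24,84] → █
    (7,6)@(15, 13): e=[60,16,68] → █
    (8,6)@(17, 13): e=[84,8,52] → █
    (9,6)@(19, 13): e=[108,0,36] → ·  [on edge]
    (5,7)@(11, 15): e=[12,56,76] → █
    (9,7)@(19, 15): e=[108,24,12] → █
    (10,7)@(21, 15): e=[132,16,-4] → ·
  covered (17 px):
    · · · · · · · · · · ·
    · · · · · · · · · · ·
    · · · · · · · · · · ·
    · · · · · · · · · · ·
    · · · · · · · · · · ·
    · · · · · █ · · · · ·
    · · · · · █ █ █ █ · ·
    · · · · · █ █ █ █ █ ·
    · · · · · █ █ █ █ · ·
    · · · · · █ █ · · · ·
    · · · · · █ · · · · ·
    · · · · · · · · · · ·

Answer: [[5,5],[5,6],[6,6],[7,6],[8,6],[5,7],[6,7],[7,7],[8,7],[9,7],[5,8],[6,8],[7,8],[8,8],[5,9],[6,9],[5,10]]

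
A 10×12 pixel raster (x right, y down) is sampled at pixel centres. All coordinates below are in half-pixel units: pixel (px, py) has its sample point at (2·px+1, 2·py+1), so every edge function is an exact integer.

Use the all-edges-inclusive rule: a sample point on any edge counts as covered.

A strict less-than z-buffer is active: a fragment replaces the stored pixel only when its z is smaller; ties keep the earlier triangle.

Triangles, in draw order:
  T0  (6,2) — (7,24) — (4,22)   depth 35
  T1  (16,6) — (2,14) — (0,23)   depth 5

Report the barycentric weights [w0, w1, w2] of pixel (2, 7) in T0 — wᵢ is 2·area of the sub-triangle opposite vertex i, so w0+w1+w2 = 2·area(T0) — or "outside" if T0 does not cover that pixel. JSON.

T0:
  2·area = 64
  edge (6, 2)→(7, 24): d=(1,22) inclusive
  edge (7, 24)→(4, 22): d=(-3,-2) inclusive
  edge (4, 22)→(6, 2): d=(2,-20) inclusive
    (2,6)@(5, 13): e=[33,29,2] → #
    (3,6)@(7, 13): e=[-11,33,42] → ·
    (2,7)@(5, 15): e=[35,23,6] → #
    (3,7)@(7, 15): e=[-9,27,46] → ·
    (2,8)@(5, 17): e=[37,17,10] → #
    (3,8)@(7, 17): e=[-7,21,50] → ·
    (2,9)@(5, 19): e=[39,11,14] → #
    (3,9)@(7, 19): e=[-5,15,54] → ·
    (2,10)@(5, 21): e=[41,5,18] → #
    (3,10)@(7, 21): e=[-3,9,58] → ·
    (2,11)@(5, 23): e=[43,-1,22] → ·
  covered (5 px):
    · · · · · · · · · ·
    · · · · · · · · · ·
    · · · · · · · · · ·
    · · · · · · · · · ·
    · · · · · · · · · ·
    · · · · · · · · · ·
    · · # · · · · · · ·
    · · # · · · · · · ·
    · · # · · · · · · ·
    · · # · · · · · · ·
    · · # · · · · · · ·
    · · · · · · · · · ·
T1:
  2·area = 110  (B↔C swapped to make it positive)
  edge (16, 6)→(0, 23): d=(-16,17) inclusive
  edge (0, 23)→(2, 14): d=(2,-9) inclusive
  edge (2, 14)→(16, 6): d=(14,-8) inclusive
    (7,3)@(15, 7): e=[1,103,6] → #
    (8,3)@(17, 7): e=[-33,121,22] → ·
    (5,4)@(11, 9): e=[37,71,2] → #
    (6,4)@(13, 9): e=[3,89,18] → #
    (7,4)@(15, 9): e=[-31,107,34] → ·
    (4,5)@(9, 11): e=[39,57,14] → #
    (6,5)@(13, 11): e=[-29,93,46] → ·
    (2,6)@(5, 13): e=[75,25,10] → #
    (3,6)@(7, 13): e=[41,43,26] → #
    (5,6)@(11, 13): e=[-27,79,58] → ·
    (1,7)@(3, 15): e=[77,11,22] → #
    (4,7)@(9, 15): e=[-25,65,70] → ·
  covered (16 px):
    · · · · · · · · · ·
    · · · · · · · · · ·
    · · · · · · · · · ·
    · · · · · · · # · ·
    · · · · · # # · · ·
    · · · · # # · · · ·
    · · # # # · · · · ·
    · # # # · · · · · ·
    · # # · · · · · · ·
    # # · · · · · · · ·
    # · · · · · · · · ·
    · · · · · · · · · ·

Final: [23,6,35]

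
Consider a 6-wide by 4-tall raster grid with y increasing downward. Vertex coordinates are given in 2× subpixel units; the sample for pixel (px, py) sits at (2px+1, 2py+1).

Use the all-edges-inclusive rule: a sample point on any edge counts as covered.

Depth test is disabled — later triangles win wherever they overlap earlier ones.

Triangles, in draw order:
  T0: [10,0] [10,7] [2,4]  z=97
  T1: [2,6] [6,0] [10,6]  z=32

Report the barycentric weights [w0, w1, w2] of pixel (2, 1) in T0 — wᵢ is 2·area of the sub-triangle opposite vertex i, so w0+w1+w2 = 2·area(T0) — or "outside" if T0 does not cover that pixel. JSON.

T0:
  2·area = 56
  edge (10, 0)→(10, 7): d=(0,7) inclusive
  edge (10, 7)→(2, 4): d=(-8,-3) inclusive
  edge (2, 4)→(10, 0): d=(8,-4) inclusive
    (4,0)@(9, 1): e=[7,45,4] → #
    (5,0)@(11, 1): e=[-7,51,12] → ·
    (2,1)@(5, 3): e=[35,17,4] → #
    (3,1)@(7, 3): e=[21,23,12] → #
    (5,1)@(11, 3): e=[-7,35,28] → ·
    (2,2)@(5, 5): e=[35,1,20] → #
    (5,2)@(11, 5): e=[-7,19,44] → ·
    (2,3)@(5, 7): e=[35,-15,36] → ·
    (3,3)@(7, 7): e=[21,-9,44] → ·
    (4,3)@(9, 7): e=[7,-3,52] → ·
  covered (7 px):
    · · · · # ·
    · · # # # ·
    · · # # # ·
    · · · · · ·
T1:
  2·area = 48
  edge (2, 6)→(6, 0): d=(4,-6) inclusive
  edge (6, 0)→(10, 6): d=(4,6) inclusive
  edge (10, 6)→(2, 6): d=(-8,0) inclusive
    (2,1)@(5, 3): e=[6,18,24] → #
    (3,1)@(7, 3): e=[18,6,24] → #
    (4,1)@(9, 3): e=[30,-6,24] → ·
    (1,2)@(3, 5): e=[2,38,8] → #
    (4,2)@(9, 5): e=[38,2,8] → #
    (5,2)@(11, 5): e=[50,-10,8] → ·
    (1,3)@(3, 7): e=[10,46,-8] → ·
    (2,3)@(5, 7): e=[22,34,-8] → ·
    (3,3)@(7, 7): e=[34,22,-8] → ·
    (4,3)@(9, 7): e=[46,10,-8] → ·
  covered (6 px):
    · · · · · ·
    · · # # · ·
    · # # # # ·
    · · · · · ·

Result: [17,4,35]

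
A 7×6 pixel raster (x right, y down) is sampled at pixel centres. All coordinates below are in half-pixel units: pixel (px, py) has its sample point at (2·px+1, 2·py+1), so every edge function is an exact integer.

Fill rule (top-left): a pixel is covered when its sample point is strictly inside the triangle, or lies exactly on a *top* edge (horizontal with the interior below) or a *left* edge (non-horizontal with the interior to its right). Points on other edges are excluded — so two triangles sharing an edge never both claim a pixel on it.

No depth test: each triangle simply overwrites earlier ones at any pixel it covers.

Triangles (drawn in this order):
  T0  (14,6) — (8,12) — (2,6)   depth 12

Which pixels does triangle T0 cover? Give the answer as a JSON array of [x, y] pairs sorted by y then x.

T0:
  2·area = 72
  edge (14, 6)→(8, 12): d=(-6,6) right/bottom  bias=-1
  edge (8, 12)→(2, 6): d=(-6,-6) top-left  bias=+0
  edge (2, 6)→(14, 6): d=(12,0) top-left  bias=+0
    (0,2)@(1, 5): e=[84,0,-12] → .  [on edge]
    (1,3)@(3, 7): e=[60,0,12] → X  [on edge]
    (2,3)@(5, 7): e=[48,12,12] → X
    (3,3)@(7, 7): e=[36,24,12] → X
    (4,3)@(9, 7): e=[24,36,12] → X
    (5,3)@(11, 7): e=[12,48,12] → X
    (6,3)@(13, 7): e=[0,60,12] → .  [on edge]
    (1,4)@(3, 9): e=[48,-12,36] → .
    (2,4)@(5, 9): e=[36,0,36] → X  [on edge]
    (5,4)@(11, 9): e=[0,36,36] → .  [on edge]
    (2,5)@(5, 11): e=[24,-12,60] → .
    (3,5)@(7, 11): e=[12,0,60] → X  [on edge]
    (4,5)@(9, 11): e=[0,12,60] → .  [on edge]
  covered (9 px):
    . . . . . . .
    . . . . . . .
    . . . . . . .
    . X X X X X .
    . . X X X . .
    . . . X . . .

Final: [[1,3],[2,3],[3,3],[4,3],[5,3],[2,4],[3,4],[4,4],[3,5]]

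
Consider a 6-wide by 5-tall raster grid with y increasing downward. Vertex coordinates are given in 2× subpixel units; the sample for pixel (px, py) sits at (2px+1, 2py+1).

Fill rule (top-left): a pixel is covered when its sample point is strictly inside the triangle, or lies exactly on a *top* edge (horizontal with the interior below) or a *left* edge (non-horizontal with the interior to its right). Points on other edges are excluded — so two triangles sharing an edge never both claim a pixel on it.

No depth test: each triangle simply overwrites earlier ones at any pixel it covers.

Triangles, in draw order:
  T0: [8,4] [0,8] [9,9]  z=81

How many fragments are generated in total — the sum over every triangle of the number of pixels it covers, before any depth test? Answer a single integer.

T0:
  2·area = 44  (B↔C swapped to make it positive)
  edge (8, 4)→(9, 9): d=(1,5) right/bottom  bias=-1
  edge (9, 9)→(0, 8): d=(-9,-1) top-left  bias=+0
  edge (0, 8)→(8, 4): d=(8,-4) top-left  bias=+0
    (3,2)@(7, 5): e=[6,34,4] → #
    (4,2)@(9, 5): e=[-4,36,12] → ·
    (1,3)@(3, 7): e=[28,12,4] → #
    (2,3)@(5, 7): e=[18,14,12] → #
    (4,3)@(9, 7): e=[-2,18,28] → ·
    (1,4)@(3, 9): e=[30,-6,20] → ·
    (2,4)@(5, 9): e=[20,-4,28] → ·
    (3,4)@(7, 9): e=[10,-2,36] → ·
    (4,4)@(9, 9): e=[0,0,44] → ·  [on edge]
  covered (4 px):
    · · · · · ·
    · · · · · ·
    · · · # · ·
    · # # # · ·
    · · · · · ·

Final: 4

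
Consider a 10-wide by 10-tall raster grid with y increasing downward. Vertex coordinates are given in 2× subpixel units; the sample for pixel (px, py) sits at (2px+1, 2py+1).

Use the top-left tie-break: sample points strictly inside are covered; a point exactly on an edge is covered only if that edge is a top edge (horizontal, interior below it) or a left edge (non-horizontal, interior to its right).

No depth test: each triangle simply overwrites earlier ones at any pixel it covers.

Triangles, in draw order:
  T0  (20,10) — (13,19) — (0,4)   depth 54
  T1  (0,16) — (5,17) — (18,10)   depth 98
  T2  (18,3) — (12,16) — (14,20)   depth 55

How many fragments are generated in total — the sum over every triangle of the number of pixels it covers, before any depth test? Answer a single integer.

T0:
  2·area = 222
  edge (20, 10)→(13, 19): d=(-7,9) right/bottom  bias=-1
  edge (13, 19)→(0, 4): d=(-13,-15) top-left  bias=+0
  edge (0, 4)→(20, 10): d=(20,6) right/bottom  bias=-1
    (0,2)@(1, 5): e=[206,2,14] → #
    (1,2)@(3, 5): e=[188,32,2] → #
    (2,2)@(5, 5): e=[170,62,-10] → ·
    (0,3)@(1, 7): e=[192,-24,54] → ·
    (1,3)@(3, 7): e=[174,6,42] → #
    (2,3)@(5, 7): e=[156,36,30] → #
    (3,3)@(7, 7): e=[138,66,18] → #
    (4,3)@(9, 7): e=[120,96,6] → #
    (5,3)@(11, 7): e=[102,126,-6] → ·
    (1,4)@(3, 9): e=[160,-20,82] → ·
    (2,4)@(5, 9): e=[142,10,70] → #
    (5,4)@(11, 9): e=[88,100,34] → #
    (6,9)@(13, 19): e=[0,0,222] → ·  [on edge]
  covered (28 px):
    · · · · · · · · · ·
    · · · · · · · · · ·
    # # · · · · · · · ·
    · # # # # · · · · ·
    · · # # # # # # · ·
    · · · # # # # # # #
    · · · · # # # # # ·
    · · · · · # # # · ·
    · · · · · · # · · ·
    · · · · · · · · · ·
T1:
  2·area = 48  (B↔C swapped to make it positive)
  edge (0, 16)→(18, 10): d=(18,-6) top-left  bias=+0
  edge (18, 10)→(5, 17): d=(-13,7) right/bottom  bias=-1
  edge (5, 17)→(0, 16): d=(-5,-1) top-left  bias=+0
    (7,5)@(15, 11): e=[0,8,40] → #  [on edge]
    (8,5)@(17, 11): e=[12,-6,42] → ·
    (4,6)@(9, 13): e=[0,24,24] → #  [on edge]
    (5,6)@(11, 13): e=[12,10,26] → #
    (6,6)@(13, 13): e=[24,-4,28] → ·
    (7,6)@(15, 13): e=[36,-18,30] → ·
    (1,7)@(3, 15): e=[0,40,8] → #  [on edge]
    (2,7)@(5, 15): e=[12,26,10] → #
    (3,7)@(7, 15): e=[24,12,12] → #
    (4,7)@(9, 15): e=[36,-2,14] → ·
    (5,7)@(11, 15): e=[48,-16,16] → ·
    (1,8)@(3, 17): e=[36,14,-2] → ·
    (2,8)@(5, 17): e=[48,0,0] → ·  [on edge]
    (7,9)@(15, 19): e=[144,-96,0] → ·  [on edge]
  covered (6 px):
    · · · · · · · · · ·
    · · · · · · · · · ·
    · · · · · · · · · ·
    · · · · · · · · · ·
    · · · · · · · · · ·
    · · · · · · · # · ·
    · · · · # # · · · ·
    · # # # · · · · · ·
    · · · · · · · · · ·
    · · · · · · · · · ·
T2:
  2·area = 50  (B↔C swapped to make it positive)
  edge (18, 3)→(14, 20): d=(-4,17) right/bottom  bias=-1
  edge (14, 20)→(12, 16): d=(-2,-4) top-left  bias=+0
  edge (12, 16)→(18, 3): d=(6,-13) top-left  bias=+0
    (8,3)@(17, 7): e=[1,38,11] → #
    (9,3)@(19, 7): e=[-33,46,37] → ·
    (8,4)@(17, 9): e=[-7,34,23] → ·
    (7,5)@(15, 11): e=[19,22,9] → #
    (8,5)@(17, 11): e=[-15,30,35] → ·
    (7,6)@(15, 13): e=[11,18,21] → #
    (8,6)@(17, 13): e=[-23,26,47] → ·
    (6,7)@(13, 15): e=[37,6,7] → #
    (8,7)@(17, 15): e=[-31,22,59] → ·
    (6,8)@(13, 17): e=[29,2,19] → #
    (7,8)@(15, 17): e=[-5,10,45] → ·
    (6,9)@(13, 19): e=[21,-2,31] → ·
  covered (6 px):
    · · · · · · · · · ·
    · · · · · · · · · ·
    · · · · · · · · · ·
    · · · · · · · · # ·
    · · · · · · · · · ·
    · · · · · · · # · ·
    · · · · · · · # · ·
    · · · · · · # # · ·
    · · · · · · # · · ·
    · · · · · · · · · ·

Result: 40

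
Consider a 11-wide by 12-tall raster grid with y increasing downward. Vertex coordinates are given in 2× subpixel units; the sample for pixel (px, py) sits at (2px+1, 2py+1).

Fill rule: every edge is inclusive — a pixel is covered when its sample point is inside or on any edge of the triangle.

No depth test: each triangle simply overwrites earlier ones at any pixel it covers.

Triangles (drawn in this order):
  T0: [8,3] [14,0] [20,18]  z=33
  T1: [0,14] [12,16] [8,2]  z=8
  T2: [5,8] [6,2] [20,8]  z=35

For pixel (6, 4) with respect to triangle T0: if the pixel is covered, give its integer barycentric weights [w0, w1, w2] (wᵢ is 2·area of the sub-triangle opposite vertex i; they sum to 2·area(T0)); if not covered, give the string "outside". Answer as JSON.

T0:
  2·area = 126
  edge (8, 3)→(14, 0): d=(6,-3) inclusive
  edge (14, 0)→(20, 18): d=(6,18) inclusive
  edge (20, 18)→(8, 3): d=(-12,-15) inclusive
    (6,0)@(13, 1): e=[3,24,99] → X
    (7,0)@(15, 1): e=[9,-12,129] → .
    (4,1)@(9, 3): e=[3,108,15] → X
    (5,1)@(11, 3): e=[9,72,45] → X
    (7,1)@(15, 3): e=[21,0,105] → X  [on edge]
    (8,1)@(17, 3): e=[27,-36,135] → .
    (4,2)@(9, 5): e=[15,120,-9] → .
    (5,2)@(11, 5): e=[21,84,21] → X
    (8,2)@(17, 5): e=[39,-24,111] → .
    (5,3)@(11, 7): e=[33,96,-3] → .
    (6,3)@(13, 7): e=[39,60,27] → X
    (8,3)@(17, 7): e=[51,-12,87] → .
    (8,4)@(17, 9): e=[63,0,63] → X  [on edge]
    (9,7)@(19, 15): e=[105,0,21] → X  [on edge]
    (10,10)@(21, 21): e=[147,0,-21] → .  [on edge]
  covered (17 px):
    . . . . . . X . . . .
    . . . . X X X X . . .
    . . . . . X X X . . .
    . . . . . . X X . . .
    . . . . . . X X X . .
    . . . . . . . X X . .
    . . . . . . . . X . .
    . . . . . . . . . X .
    . . . . . . . . . . .
    . . . . . . . . . . .
    . . . . . . . . . . .
    . . . . . . . . . . .
T1:
  2·area = 160  (B↔C swapped to make it positive)
  edge (0, 14)→(8, 2): d=(8,-12) inclusive
  edge (8, 2)→(12, 16): d=(4,14) inclusive
  edge (12, 16)→(0, 14): d=(-12,-2) inclusive
    (3,2)@(7, 5): e=[12,26,122] → X
    (4,2)@(9, 5): e=[36,-2,126] → .
    (2,3)@(5, 7): e=[4,62,94] → X
    (4,3)@(9, 7): e=[52,6,102] → X
    (5,3)@(11, 7): e=[76,-22,106] → .
    (2,4)@(5, 9): e=[20,70,70] → X
    (5,4)@(11, 9): e=[92,-14,82] → .
    (1,5)@(3, 11): e=[12,106,42] → X
    (5,5)@(11, 11): e=[108,-6,58] → .
    (0,6)@(1, 13): e=[4,142,14] → X
    (5,6)@(11, 13): e=[124,2,34] → X
    (6,6)@(13, 13): e=[148,-26,38] → .
  covered (20 px):
    . . . . . . . . . . .
    . . . . . . . . . . .
    . . . X . . . . . . .
    . . X X X . . . . . .
    . . X X X . . . . . .
    . X X X X . . . . . .
    X X X X X X . . . . .
    . . . X X X . . . . .
    . . . . . . . . . . .
    . . . . . . . . . . .
    . . . . . . . . . . .
    . . . . . . . . . . .
T2:
  2·area = 90
  edge (5, 8)→(6, 2): d=(1,-6) inclusive
  edge (6, 2)→(20, 8): d=(14,6) inclusive
  edge (20, 8)→(5, 8): d=(-15,0) inclusive
    (3,1)@(7, 3): e=[7,8,75] → X
    (4,1)@(9, 3): e=[19,-4,75] → .
    (3,2)@(7, 5): e=[9,36,45] → X
    (4,2)@(9, 5): e=[21,24,45] → X
    (5,2)@(11, 5): e=[33,12,45] → X
    (6,2)@(13, 5): e=[45,0,45] → X  [on edge]
    (7,2)@(15, 5): e=[57,-12,45] → .
    (3,3)@(7, 7): e=[11,64,15] → X
    (7,3)@(15, 7): e=[59,16,15] → X
    (8,3)@(17, 7): e=[71,4,15] → X
    (9,3)@(19, 7): e=[83,-8,15] → .
    (3,4)@(7, 9): e=[13,92,-15] → .
  covered (11 px):
    . . . . . . . . . . .
    . . . X . . . . . . .
    . . . X X X X . . . .
    . . . X X X X X X . .
    . . . . . . . . . . .
    . . . . . . . . . . .
    . . . . . . . . . . .
    . . . . . . . . . . .
    . . . . . . . . . . .
    . . . . . . . . . . .
    . . . . . . . . . . .
    . . . . . . . . . . .

Result: [72,3,51]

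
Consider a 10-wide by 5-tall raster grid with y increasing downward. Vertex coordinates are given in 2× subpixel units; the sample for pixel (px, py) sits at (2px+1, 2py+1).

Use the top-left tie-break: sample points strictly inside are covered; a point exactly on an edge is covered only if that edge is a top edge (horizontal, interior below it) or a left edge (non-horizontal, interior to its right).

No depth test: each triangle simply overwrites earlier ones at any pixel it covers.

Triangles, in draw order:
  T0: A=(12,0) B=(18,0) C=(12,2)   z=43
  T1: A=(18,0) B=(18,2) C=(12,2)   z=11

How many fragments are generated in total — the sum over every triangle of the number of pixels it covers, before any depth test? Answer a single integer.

T0:
  2·area = 12
  edge (12, 0)→(18, 0): d=(6,0) top-left  bias=+0
  edge (18, 0)→(12, 2): d=(-6,2) right/bottom  bias=-1
  edge (12, 2)→(12, 0): d=(0,-2) top-left  bias=+0
    (6,0)@(13, 1): e=[6,4,2] → X
    (7,0)@(15, 1): e=[6,0,6] → .  [on edge]
    (4,1)@(9, 3): e=[18,0,-6] → .  [on edge]
    (6,1)@(13, 3): e=[18,-8,2] → .
    (1,2)@(3, 5): e=[30,0,-18] → .  [on edge]
  covered (1 px):
    . . . . . . X . . .
    . . . . . . . . . .
    . . . . . . . . . .
    . . . . . . . . . .
    . . . . . . . . . .
T1:
  2·area = 12
  edge (18, 0)→(18, 2): d=(0,2) right/bottom  bias=-1
  edge (18, 2)→(12, 2): d=(-6,0) right/bottom  bias=-1
  edge (12, 2)→(18, 0): d=(6,-2) top-left  bias=+0
    (7,0)@(15, 1): e=[6,6,0] → X  [on edge]
    (8,0)@(17, 1): e=[2,6,4] → X
    (9,0)@(19, 1): e=[-2,6,8] → .
    (4,1)@(9, 3): e=[18,-6,0] → .  [on edge]
    (7,1)@(15, 3): e=[6,-6,12] → .
    (8,1)@(17, 3): e=[2,-6,16] → .
    (1,2)@(3, 5): e=[30,-18,0] → .  [on edge]
  covered (2 px):
    . . . . . . . X X .
    . . . . . . . . . .
    . . . . . . . . . .
    . . . . . . . . . .
    . . . . . . . . . .

Answer: 3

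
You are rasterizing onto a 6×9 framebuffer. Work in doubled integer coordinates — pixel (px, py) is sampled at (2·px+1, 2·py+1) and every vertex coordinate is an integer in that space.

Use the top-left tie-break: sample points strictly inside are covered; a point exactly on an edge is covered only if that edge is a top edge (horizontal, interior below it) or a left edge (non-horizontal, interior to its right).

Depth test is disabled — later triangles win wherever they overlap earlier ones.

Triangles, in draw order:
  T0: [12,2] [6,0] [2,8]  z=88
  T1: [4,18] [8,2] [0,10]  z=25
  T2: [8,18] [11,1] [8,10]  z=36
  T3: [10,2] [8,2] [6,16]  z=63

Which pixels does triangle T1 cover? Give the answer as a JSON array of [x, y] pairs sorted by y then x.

T0:
  2·area = 56  (B↔C swapped to make it positive)
  edge (12, 2)→(2, 8): d=(-10,6) right/bottom  bias=-1
  edge (2, 8)→(6, 0): d=(4,-8) top-left  bias=+0
  edge (6, 0)→(12, 2): d=(6,2) right/bottom  bias=-1
    (3,0)@(7, 1): e=[40,12,4] → X
    (4,0)@(9, 1): e=[28,28,0] → .  [on edge]
    (2,1)@(5, 3): e=[32,4,20] → X
    (4,1)@(9, 3): e=[8,36,12] → X
    (5,1)@(11, 3): e=[-4,52,8] → .
    (2,2)@(5, 5): e=[12,12,32] → X
    (3,2)@(7, 5): e=[0,28,28] → .  [on edge]
    (4,2)@(9, 5): e=[-12,44,24] → .
    (1,3)@(3, 7): e=[4,4,48] → X
    (2,3)@(5, 7): e=[-8,20,44] → .
    (1,4)@(3, 9): e=[-16,12,60] → .
  covered (6 px):
    . . . X . .
    . . X X X .
    . . X . . .
    . X . . . .
    . . . . . .
    . . . . . .
    . . . . . .
    . . . . . .
    . . . . . .
T1:
  2·area = 96  (B↔C swapped to make it positive)
  edge (4, 18)→(0, 10): d=(-4,-8) top-left  bias=+0
  edge (0, 10)→(8, 2): d=(8,-8) top-left  bias=+0
  edge (8, 2)→(4, 18): d=(-4,16) right/bottom  bias=-1
    (4,0)@(9, 1): e=[108,0,-12] → .  [on edge]
    (3,1)@(7, 3): e=[84,0,12] → X  [on edge]
    (4,1)@(9, 3): e=[100,16,-20] → .
    (2,2)@(5, 5): e=[60,0,36] → X  [on edge]
    (4,2)@(9, 5): e=[92,32,-28] → .
    (1,3)@(3, 7): e=[36,0,60] → X  [on edge]
    (3,3)@(7, 7): e=[68,32,-4] → .
    (0,4)@(1, 9): e=[12,0,84] → X  [on edge]
    (3,4)@(7, 9): e=[60,48,-12] → .
    (0,5)@(1, 11): e=[4,16,76] → X
    (3,5)@(7, 11): e=[52,64,-20] → .
    (0,6)@(1, 13): e=[-4,32,68] → .
  covered (14 px):
    . . . . . .
    . . . X . .
    . . X X . .
    . X X . . .
    X X X . . .
    X X X . . .
    . X X . . .
    . X . . . .
    . . . . . .
T2:
  2·area = 24  (B↔C swapped to make it positive)
  edge (8, 18)→(8, 10): d=(0,-8) top-left  bias=+0
  edge (8, 10)→(11, 1): d=(3,-9) top-left  bias=+0
  edge (11, 1)→(8, 18): d=(-3,17) right/bottom  bias=-1
    (5,0)@(11, 1): e=[24,0,0] → .  [on edge]
    (4,3)@(9, 7): e=[8,0,16] → X  [on edge]
    (5,3)@(11, 7): e=[24,18,-18] → .
    (4,4)@(9, 9): e=[8,6,10] → X
    (5,4)@(11, 9): e=[24,24,-24] → .
    (4,5)@(9, 11): e=[8,12,4] → X
    (5,5)@(11, 11): e=[24,30,-30] → .
    (3,6)@(7, 13): e=[-8,0,32] → .  [on edge]
    (4,6)@(9, 13): e=[8,18,-2] → .
  covered (3 px):
    . . . . . .
    . . . . . .
    . . . . . .
    . . . . X .
    . . . . X .
    . . . . X .
    . . . . . .
    . . . . . .
    . . . . . .
T3:
  2·area = 28  (B↔C swapped to make it positive)
  edge (10, 2)→(6, 16): d=(-4,14) right/bottom  bias=-1
  edge (6, 16)→(8, 2): d=(2,-14) top-left  bias=+0
  edge (8, 2)→(10, 2): d=(2,0) top-left  bias=+0
    (4,1)@(9, 3): e=[10,16,2] → X
    (5,1)@(11, 3): e=[-18,44,2] → .
    (4,2)@(9, 5): e=[2,20,6] → X
    (5,2)@(11, 5): e=[-26,48,6] → .
    (4,3)@(9, 7): e=[-6,24,10] → .
    (3,4)@(7, 9): e=[14,0,14] → X  [on edge]
    (4,4)@(9, 9): e=[-14,28,14] → .
    (3,5)@(7, 11): e=[6,4,18] → X
    (4,5)@(9, 11): e=[-22,32,18] → .
    (3,6)@(7, 13): e=[-2,8,22] → .
  covered (4 px):
    . . . . . .
    . . . . X .
    . . . . X .
    . . . . . .
    . . . X . .
    . . . X . .
    . . . . . .
    . . . . . .
    . . . . . .

Result: [[3,1],[2,2],[3,2],[1,3],[2,3],[0,4],[1,4],[2,4],[0,5],[1,5],[2,5],[1,6],[2,6],[1,7]]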